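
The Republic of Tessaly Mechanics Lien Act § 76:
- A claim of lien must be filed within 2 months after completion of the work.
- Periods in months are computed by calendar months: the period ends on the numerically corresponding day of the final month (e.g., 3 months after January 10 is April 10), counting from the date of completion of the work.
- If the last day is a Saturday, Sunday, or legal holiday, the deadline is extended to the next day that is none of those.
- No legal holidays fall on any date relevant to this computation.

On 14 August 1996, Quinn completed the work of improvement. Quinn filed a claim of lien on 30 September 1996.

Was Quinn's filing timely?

Yes

2 months after 14 August 1996 is October 14, 1996.
October 14, 1996 is a Monday and not a legal holiday, so no extension applies.
The deadline is October 14, 1996; the filing on September 30, 1996 is on or before that date.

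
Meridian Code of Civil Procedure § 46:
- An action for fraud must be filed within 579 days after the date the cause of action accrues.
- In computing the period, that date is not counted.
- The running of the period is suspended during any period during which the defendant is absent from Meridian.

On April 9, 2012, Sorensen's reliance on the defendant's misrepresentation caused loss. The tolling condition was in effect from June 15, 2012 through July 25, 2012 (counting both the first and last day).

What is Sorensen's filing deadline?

December 20, 2013

579 days after April 9, 2012 is November 9, 2013.
From June 15, 2012 through July 25, 2012 inclusive is 41 days; tolling adds 41 days: November 9, 2013 + 41 days = December 20, 2013.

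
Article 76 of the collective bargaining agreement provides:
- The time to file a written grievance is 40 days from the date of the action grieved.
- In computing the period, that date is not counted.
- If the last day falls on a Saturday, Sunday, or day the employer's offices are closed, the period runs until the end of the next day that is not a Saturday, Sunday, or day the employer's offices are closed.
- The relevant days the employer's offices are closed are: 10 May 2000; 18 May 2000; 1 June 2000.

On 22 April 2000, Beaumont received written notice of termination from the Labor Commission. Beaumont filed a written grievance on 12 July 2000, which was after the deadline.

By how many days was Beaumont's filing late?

40 days

40 days after 22 April 2000 is June 1, 2000.
June 1, 2000 is a listed holiday. The next qualifying day is June 2, 2000.
The deadline is June 2, 2000; from June 2, 2000 to July 12, 2000 is 40 days.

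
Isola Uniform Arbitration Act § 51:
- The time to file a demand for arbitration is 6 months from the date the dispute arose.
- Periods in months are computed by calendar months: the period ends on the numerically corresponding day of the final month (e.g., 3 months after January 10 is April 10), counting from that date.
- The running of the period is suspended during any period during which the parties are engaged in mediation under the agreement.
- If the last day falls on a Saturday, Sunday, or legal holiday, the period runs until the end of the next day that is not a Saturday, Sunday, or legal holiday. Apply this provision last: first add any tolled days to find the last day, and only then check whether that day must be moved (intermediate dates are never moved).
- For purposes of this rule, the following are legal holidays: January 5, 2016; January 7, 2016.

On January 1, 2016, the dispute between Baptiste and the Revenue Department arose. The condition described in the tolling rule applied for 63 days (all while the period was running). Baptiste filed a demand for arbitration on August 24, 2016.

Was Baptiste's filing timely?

6 months after January 1, 2016 is July 1, 2016.
Tolling adds 63 days: July 1, 2016 + 63 days = September 2, 2016.
September 2, 2016 is a Friday and not a legal holiday, so no extension applies.
The deadline is September 2, 2016; the filing on August 24, 2016 is on or before that date.

Yes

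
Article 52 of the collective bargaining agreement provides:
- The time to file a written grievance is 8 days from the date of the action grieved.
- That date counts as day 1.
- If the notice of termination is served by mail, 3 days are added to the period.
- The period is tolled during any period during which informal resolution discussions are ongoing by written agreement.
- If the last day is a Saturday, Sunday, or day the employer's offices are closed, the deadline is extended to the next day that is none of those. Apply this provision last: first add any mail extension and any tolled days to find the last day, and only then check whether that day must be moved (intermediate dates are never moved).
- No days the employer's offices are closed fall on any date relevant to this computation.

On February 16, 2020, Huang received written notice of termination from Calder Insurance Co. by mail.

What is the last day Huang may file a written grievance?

February 26, 2020

Counting February 16, 2020 as day 1, day 8 is February 23, 2020.
Service was by mail, adding 3 days: February 23, 2020 + 3 days = February 26, 2020.
February 26, 2020 is a Wednesday and not a day the employer's offices are closed, so no extension applies.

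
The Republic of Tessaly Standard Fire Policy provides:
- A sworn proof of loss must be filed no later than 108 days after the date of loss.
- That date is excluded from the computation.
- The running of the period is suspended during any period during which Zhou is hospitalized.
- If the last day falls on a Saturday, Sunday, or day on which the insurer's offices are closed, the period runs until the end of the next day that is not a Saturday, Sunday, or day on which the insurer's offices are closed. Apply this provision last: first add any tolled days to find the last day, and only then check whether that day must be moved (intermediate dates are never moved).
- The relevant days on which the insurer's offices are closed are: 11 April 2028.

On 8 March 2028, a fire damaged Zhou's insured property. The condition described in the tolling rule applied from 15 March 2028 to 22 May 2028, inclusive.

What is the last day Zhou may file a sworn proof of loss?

September 1, 2028

108 days after 8 March 2028 is June 24, 2028.
From March 15, 2028 through May 22, 2028 inclusive is 69 days; tolling adds 69 days: June 24, 2028 + 69 days = September 1, 2028.
September 1, 2028 is a Friday and not a day on which the insurer's offices are closed, so no extension applies.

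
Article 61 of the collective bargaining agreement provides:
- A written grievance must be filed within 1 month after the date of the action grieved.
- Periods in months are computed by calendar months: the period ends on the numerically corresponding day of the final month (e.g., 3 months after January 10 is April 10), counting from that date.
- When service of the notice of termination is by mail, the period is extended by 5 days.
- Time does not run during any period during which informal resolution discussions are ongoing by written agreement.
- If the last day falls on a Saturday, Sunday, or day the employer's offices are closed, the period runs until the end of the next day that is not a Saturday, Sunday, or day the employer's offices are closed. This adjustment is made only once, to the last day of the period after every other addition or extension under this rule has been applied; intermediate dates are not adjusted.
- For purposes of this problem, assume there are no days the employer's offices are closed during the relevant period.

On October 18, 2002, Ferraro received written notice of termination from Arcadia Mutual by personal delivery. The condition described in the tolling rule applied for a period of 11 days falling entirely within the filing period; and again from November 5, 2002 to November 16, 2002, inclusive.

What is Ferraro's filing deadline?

1 month after October 18, 2002 is November 18, 2002.
Service was not by mail, so no mail extension applies.
Tolling adds 11 days: November 18, 2002 + 11 days = November 29, 2002.
From November 5, 2002 through November 16, 2002 inclusive is 12 days; tolling adds 12 days: November 29, 2002 + 12 days = December 11, 2002.
December 11, 2002 is a Wednesday and not a day the employer's offices are closed, so no extension applies.

December 11, 2002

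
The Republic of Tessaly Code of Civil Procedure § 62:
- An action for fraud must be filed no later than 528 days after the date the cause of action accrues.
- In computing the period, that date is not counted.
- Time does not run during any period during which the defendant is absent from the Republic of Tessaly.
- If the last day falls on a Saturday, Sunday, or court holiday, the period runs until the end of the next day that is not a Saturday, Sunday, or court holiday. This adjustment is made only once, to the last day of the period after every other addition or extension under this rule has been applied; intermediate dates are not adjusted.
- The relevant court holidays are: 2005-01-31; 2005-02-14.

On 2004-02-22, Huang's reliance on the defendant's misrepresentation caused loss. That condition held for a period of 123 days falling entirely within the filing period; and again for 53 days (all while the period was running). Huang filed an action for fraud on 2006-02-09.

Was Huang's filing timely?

528 days after 2004-02-22 is August 3, 2005.
Tolling adds 123 days: August 3, 2005 + 123 days = December 4, 2005.
Tolling adds 53 days: December 4, 2005 + 53 days = January 26, 2006.
January 26, 2006 is a Thursday and not a court holiday, so no extension applies.
The deadline is January 26, 2006; the filing on February 9, 2006 is after that date.

No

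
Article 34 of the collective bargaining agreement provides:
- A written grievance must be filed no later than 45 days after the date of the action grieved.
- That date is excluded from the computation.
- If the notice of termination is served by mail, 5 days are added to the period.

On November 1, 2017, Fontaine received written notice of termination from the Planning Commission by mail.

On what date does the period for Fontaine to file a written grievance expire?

December 21, 2017

45 days after November 1, 2017 is December 16, 2017.
Service was by mail, adding 5 days: December 16, 2017 + 5 days = December 21, 2017.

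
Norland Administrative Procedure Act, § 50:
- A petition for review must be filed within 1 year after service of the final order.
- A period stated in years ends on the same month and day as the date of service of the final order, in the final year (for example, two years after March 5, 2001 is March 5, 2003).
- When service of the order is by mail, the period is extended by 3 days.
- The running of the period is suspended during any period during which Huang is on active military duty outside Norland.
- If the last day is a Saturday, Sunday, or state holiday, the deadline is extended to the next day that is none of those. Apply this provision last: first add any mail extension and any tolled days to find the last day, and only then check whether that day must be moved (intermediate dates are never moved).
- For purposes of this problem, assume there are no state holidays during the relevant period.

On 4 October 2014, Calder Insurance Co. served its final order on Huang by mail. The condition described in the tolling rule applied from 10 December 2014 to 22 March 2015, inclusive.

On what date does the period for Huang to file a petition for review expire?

January 18, 2016

1 year after 4 October 2014 is October 4, 2015.
Service was by mail, adding 3 days: October 4, 2015 + 3 days = October 7, 2015.
From December 10, 2014 through March 22, 2015 inclusive is 103 days; tolling adds 103 days: October 7, 2015 + 103 days = January 18, 2016.
January 18, 2016 is a Monday and not a state holiday, so no extension applies.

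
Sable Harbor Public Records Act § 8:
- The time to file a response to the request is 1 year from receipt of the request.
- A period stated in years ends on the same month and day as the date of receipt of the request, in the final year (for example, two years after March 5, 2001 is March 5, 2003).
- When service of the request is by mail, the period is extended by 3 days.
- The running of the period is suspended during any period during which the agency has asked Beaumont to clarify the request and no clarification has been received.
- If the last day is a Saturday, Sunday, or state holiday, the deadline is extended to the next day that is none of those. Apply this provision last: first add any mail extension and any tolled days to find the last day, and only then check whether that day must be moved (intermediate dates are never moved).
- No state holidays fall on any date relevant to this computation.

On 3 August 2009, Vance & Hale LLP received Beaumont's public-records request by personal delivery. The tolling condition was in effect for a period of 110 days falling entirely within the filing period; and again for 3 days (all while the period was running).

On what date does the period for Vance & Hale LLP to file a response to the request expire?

November 24, 2010

1 year after 3 August 2009 is August 3, 2010.
Service was not by mail, so no mail extension applies.
Tolling adds 110 days: August 3, 2010 + 110 days = November 21, 2010.
Tolling adds 3 days: November 21, 2010 + 3 days = November 24, 2010.
November 24, 2010 is a Wednesday and not a state holiday, so no extension applies.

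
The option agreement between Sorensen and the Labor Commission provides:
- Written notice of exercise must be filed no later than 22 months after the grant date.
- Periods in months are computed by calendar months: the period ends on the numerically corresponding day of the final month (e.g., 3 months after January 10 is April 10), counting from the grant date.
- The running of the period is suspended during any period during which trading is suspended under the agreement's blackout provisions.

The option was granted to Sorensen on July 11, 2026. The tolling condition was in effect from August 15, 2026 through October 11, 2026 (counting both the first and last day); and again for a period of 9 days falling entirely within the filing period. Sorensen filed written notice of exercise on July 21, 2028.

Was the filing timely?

22 months after July 11, 2026 is May 11, 2028.
From August 15, 2026 through October 11, 2026 inclusive is 58 days; tolling adds 58 days: May 11, 2028 + 58 days = July 8, 2028.
Tolling adds 9 days: July 8, 2028 + 9 days = July 17, 2028.
The deadline is July 17, 2028; the filing on July 21, 2028 is after that date.

No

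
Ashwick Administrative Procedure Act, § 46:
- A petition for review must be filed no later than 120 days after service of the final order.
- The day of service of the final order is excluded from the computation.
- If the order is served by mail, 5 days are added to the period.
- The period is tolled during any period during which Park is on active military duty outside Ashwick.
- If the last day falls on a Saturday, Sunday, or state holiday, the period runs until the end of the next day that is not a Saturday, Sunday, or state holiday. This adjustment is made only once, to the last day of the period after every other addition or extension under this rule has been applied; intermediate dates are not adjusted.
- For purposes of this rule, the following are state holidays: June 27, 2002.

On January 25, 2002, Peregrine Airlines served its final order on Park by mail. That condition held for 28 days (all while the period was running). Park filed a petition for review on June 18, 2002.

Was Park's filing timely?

Yes

120 days after January 25, 2002 is May 25, 2002.
Service was by mail, adding 5 days: May 25, 2002 + 5 days = May 30, 2002.
Tolling adds 28 days: May 30, 2002 + 28 days = June 27, 2002.
June 27, 2002 is a listed holiday. The next qualifying day is June 28, 2002.
The deadline is June 28, 2002; the filing on June 18, 2002 is on or before that date.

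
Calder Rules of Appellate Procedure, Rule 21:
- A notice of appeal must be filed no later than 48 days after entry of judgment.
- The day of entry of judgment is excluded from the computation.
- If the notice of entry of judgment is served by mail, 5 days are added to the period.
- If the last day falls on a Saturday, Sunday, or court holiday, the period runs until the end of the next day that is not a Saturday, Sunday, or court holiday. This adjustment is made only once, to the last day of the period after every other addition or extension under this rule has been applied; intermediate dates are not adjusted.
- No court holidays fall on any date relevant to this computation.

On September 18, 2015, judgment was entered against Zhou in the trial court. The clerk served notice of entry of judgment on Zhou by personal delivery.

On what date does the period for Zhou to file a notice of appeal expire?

November 5, 2015

48 days after September 18, 2015 is November 5, 2015.
Service was not by mail, so no mail extension applies.
November 5, 2015 is a Thursday and not a court holiday, so no extension applies.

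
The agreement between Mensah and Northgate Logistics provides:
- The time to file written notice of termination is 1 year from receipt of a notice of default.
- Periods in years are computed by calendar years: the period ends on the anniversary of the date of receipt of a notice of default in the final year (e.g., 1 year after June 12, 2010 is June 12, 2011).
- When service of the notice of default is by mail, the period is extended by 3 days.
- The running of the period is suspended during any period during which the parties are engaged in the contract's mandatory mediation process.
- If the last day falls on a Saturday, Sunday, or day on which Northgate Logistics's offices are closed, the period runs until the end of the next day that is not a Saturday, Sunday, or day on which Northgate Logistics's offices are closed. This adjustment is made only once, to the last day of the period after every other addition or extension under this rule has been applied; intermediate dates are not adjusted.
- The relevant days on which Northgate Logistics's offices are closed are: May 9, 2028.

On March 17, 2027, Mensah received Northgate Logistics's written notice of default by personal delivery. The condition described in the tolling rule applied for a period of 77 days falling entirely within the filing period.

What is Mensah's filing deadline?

June 2, 2028

1 year after March 17, 2027 is March 17, 2028.
Service was not by mail, so no mail extension applies.
Tolling adds 77 days: March 17, 2028 + 77 days = June 2, 2028.
June 2, 2028 is a Friday and not a day on which Northgate Logistics's offices are closed, so no extension applies.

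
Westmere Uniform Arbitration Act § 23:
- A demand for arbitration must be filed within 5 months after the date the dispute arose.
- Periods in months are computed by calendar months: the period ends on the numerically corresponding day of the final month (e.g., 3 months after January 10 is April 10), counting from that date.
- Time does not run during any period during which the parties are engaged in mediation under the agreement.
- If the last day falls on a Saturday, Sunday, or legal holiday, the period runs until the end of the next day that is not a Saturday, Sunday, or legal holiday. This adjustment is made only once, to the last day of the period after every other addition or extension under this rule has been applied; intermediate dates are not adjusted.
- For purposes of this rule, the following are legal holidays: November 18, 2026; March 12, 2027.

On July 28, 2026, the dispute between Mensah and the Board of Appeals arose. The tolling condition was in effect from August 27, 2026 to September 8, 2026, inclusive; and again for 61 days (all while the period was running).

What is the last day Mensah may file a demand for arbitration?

5 months after July 28, 2026 is December 28, 2026.
From August 27, 2026 through September 8, 2026 inclusive is 13 days; tolling adds 13 days: December 28, 2026 + 13 days = January 10, 2027.
Tolling adds 61 days: January 10, 2027 + 61 days = March 12, 2027.
March 12, 2027 is a listed holiday; March 13, 2027 is Saturday; March 14, 2027 is Sunday. The next qualifying day is March 15, 2027.

March 15, 2027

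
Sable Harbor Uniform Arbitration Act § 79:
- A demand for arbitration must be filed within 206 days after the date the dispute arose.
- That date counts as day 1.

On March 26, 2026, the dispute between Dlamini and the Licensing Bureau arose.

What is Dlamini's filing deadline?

October 17, 2026

Counting March 26, 2026 as day 1, day 206 is October 17, 2026.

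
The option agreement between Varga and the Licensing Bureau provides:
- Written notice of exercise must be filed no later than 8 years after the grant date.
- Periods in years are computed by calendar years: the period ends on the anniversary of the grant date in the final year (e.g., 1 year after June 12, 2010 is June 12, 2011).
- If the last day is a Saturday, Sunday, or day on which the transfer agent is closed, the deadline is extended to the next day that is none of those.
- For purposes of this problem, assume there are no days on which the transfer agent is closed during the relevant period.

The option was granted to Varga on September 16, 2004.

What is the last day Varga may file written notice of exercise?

September 17, 2012

8 years after September 16, 2004 is September 16, 2012.
September 16, 2012 is Sunday. The next qualifying day is September 17, 2012.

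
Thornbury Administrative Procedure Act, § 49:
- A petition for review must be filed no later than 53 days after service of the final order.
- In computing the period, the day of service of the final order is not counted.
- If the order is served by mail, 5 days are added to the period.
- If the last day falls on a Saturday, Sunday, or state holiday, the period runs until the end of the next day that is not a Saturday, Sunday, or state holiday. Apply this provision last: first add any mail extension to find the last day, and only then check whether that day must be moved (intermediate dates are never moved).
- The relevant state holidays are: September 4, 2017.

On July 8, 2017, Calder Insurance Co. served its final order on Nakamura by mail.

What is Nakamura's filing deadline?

53 days after July 8, 2017 is August 30, 2017.
Service was by mail, adding 5 days: August 30, 2017 + 5 days = September 4, 2017.
September 4, 2017 is a listed holiday. The next qualifying day is September 5, 2017.

September 5, 2017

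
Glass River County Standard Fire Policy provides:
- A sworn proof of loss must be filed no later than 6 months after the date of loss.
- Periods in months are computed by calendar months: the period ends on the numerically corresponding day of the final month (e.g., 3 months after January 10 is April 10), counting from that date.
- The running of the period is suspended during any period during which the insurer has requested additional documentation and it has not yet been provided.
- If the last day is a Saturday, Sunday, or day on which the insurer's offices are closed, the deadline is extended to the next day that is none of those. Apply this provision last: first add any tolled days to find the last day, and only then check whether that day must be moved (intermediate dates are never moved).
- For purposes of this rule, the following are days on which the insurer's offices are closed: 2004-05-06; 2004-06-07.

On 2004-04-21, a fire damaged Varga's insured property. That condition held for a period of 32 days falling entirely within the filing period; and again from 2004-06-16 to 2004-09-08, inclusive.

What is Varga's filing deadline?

6 months after 2004-04-21 is October 21, 2004.
Tolling adds 32 days: October 21, 2004 + 32 days = November 22, 2004.
From June 16, 2004 through September 8, 2004 inclusive is 85 days; tolling adds 85 days: November 22, 2004 + 85 days = February 15, 2005.
February 15, 2005 is a Tuesday and not a day on which the insurer's offices are closed, so no extension applies.

February 15, 2005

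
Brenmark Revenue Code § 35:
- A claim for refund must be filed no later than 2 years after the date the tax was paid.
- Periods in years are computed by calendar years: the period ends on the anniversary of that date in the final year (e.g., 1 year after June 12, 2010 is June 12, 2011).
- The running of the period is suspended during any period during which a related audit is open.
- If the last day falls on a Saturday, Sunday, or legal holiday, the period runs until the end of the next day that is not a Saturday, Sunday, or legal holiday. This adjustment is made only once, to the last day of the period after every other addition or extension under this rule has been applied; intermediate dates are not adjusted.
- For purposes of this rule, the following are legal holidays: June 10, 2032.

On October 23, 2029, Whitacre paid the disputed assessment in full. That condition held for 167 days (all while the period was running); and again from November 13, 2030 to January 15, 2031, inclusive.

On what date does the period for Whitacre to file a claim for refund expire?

2 years after October 23, 2029 is October 23, 2031.
Tolling adds 167 days: October 23, 2031 + 167 days = April 7, 2032.
From November 13, 2030 through January 15, 2031 inclusive is 64 days; tolling adds 64 days: April 7, 2032 + 64 days = June 10, 2032.
June 10, 2032 is a listed holiday. The next qualifying day is June 11, 2032.

June 11, 2032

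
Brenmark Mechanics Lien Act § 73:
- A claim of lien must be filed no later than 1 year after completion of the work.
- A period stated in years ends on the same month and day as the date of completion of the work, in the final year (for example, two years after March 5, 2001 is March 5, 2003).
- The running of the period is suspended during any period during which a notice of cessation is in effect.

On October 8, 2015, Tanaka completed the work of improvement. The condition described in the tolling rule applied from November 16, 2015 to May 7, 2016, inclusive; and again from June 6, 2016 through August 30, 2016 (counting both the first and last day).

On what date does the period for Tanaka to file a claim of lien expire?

1 year after October 8, 2015 is October 8, 2016.
From November 16, 2015 through May 7, 2016 inclusive is 174 days; tolling adds 174 days: October 8, 2016 + 174 days = March 31, 2017.
From June 6, 2016 through August 30, 2016 inclusive is 86 days; tolling adds 86 days: March 31, 2017 + 86 days = June 25, 2017.

June 25, 2017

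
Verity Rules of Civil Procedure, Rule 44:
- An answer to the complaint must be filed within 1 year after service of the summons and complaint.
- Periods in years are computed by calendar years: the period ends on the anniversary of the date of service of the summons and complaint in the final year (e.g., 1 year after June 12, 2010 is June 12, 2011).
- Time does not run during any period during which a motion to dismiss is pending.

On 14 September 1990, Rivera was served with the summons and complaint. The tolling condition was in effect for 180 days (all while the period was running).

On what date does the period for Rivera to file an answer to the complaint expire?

March 12, 1992

1 year after 14 September 1990 is September 14, 1991.
Tolling adds 180 days: September 14, 1991 + 180 days = March 12, 1992.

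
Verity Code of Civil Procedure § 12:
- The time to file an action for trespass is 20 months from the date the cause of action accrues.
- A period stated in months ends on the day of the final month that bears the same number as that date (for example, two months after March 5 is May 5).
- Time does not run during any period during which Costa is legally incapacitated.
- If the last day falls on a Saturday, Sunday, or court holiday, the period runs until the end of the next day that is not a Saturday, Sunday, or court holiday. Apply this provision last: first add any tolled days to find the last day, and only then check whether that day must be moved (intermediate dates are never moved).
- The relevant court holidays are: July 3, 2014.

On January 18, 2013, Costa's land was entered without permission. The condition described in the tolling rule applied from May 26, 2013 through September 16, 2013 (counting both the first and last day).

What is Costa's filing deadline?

20 months after January 18, 2013 is September 18, 2014.
From May 26, 2013 through September 16, 2013 inclusive is 114 days; tolling adds 114 days: September 18, 2014 + 114 days = January 10, 2015.
January 10, 2015 is Saturday; January 11, 2015 is Sunday. The next qualifying day is January 12, 2015.

January 12, 2015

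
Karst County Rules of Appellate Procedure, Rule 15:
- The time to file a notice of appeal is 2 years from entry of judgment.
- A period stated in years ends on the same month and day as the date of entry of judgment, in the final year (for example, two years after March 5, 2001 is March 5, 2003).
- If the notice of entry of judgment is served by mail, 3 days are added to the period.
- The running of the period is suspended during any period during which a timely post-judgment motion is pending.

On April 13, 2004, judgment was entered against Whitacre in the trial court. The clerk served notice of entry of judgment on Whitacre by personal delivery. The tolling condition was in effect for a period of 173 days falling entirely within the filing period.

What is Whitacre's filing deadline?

October 3, 2006

2 years after April 13, 2004 is April 13, 2006.
Service was not by mail, so no mail extension applies.
Tolling adds 173 days: April 13, 2006 + 173 days = October 3, 2006.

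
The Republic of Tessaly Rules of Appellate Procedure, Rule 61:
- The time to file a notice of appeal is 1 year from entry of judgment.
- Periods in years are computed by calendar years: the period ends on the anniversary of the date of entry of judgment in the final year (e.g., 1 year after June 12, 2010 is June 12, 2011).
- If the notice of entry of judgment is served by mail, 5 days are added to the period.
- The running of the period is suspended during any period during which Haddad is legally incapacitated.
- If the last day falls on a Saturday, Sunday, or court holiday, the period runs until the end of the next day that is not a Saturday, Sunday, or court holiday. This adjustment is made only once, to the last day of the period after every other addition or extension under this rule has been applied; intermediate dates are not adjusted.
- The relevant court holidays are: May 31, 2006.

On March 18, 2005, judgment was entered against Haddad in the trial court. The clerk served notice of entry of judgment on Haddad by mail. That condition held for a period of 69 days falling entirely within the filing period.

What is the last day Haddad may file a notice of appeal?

1 year after March 18, 2005 is March 18, 2006.
Service was by mail, adding 5 days: March 18, 2006 + 5 days = March 23, 2006.
Tolling adds 69 days: March 23, 2006 + 69 days = May 31, 2006.
May 31, 2006 is a listed holiday. The next qualifying day is June 1, 2006.

June 1, 2006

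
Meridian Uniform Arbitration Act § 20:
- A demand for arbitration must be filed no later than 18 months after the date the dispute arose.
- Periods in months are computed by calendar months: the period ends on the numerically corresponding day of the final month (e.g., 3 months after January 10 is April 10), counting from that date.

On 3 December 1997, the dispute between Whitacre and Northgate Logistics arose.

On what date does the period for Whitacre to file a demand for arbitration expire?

June 3, 1999

18 months after 3 December 1997 is June 3, 1999.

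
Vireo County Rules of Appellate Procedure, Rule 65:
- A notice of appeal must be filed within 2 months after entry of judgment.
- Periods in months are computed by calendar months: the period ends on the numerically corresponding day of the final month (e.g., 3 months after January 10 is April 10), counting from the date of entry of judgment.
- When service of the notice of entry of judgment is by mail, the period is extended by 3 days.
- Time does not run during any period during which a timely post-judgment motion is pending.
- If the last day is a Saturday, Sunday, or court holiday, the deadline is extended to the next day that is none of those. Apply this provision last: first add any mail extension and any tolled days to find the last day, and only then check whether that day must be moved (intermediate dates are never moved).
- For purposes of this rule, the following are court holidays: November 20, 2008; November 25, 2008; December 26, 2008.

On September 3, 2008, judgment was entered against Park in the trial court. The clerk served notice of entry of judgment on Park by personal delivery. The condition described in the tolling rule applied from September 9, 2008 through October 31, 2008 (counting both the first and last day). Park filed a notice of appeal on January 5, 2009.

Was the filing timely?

2 months after September 3, 2008 is November 3, 2008.
Service was not by mail, so no mail extension applies.
From September 9, 2008 through October 31, 2008 inclusive is 53 days; tolling adds 53 days: November 3, 2008 + 53 days = December 26, 2008.
December 26, 2008 is a listed holiday; December 27, 2008 is Saturday; December 28, 2008 is Sunday. The next qualifying day is December 29, 2008.
The deadline is December 29, 2008; the filing on January 5, 2009 is after that date.

No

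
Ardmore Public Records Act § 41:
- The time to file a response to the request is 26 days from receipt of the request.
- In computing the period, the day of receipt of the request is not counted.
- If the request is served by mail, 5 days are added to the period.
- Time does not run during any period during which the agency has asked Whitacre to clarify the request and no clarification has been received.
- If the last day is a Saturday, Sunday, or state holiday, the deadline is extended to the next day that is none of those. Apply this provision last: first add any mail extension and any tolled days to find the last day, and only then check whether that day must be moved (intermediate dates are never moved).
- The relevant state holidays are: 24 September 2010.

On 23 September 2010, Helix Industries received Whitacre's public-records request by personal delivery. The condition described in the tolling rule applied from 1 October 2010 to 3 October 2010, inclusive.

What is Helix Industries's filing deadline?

26 days after 23 September 2010 is October 19, 2010.
Service was not by mail, so no mail extension applies.
From October 1, 2010 through October 3, 2010 inclusive is 3 days; tolling adds 3 days: October 19, 2010 + 3 days = October 22, 2010.
October 22, 2010 is a Friday and not a state holiday, so no extension applies.

October 22, 2010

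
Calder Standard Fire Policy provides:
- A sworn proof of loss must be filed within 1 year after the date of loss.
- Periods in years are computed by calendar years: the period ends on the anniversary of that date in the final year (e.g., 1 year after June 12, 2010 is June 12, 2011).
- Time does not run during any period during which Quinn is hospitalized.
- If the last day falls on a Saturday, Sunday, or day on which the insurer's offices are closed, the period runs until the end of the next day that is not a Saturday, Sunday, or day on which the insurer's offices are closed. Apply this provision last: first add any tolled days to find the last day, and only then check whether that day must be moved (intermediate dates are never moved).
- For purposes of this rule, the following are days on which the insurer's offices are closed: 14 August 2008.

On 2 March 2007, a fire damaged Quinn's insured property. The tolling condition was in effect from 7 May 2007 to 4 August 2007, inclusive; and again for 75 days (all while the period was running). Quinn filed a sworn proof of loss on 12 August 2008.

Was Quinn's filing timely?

Yes

1 year after 2 March 2007 is March 2, 2008.
From May 7, 2007 through August 4, 2007 inclusive is 90 days; tolling adds 90 days: March 2, 2008 + 90 days = May 31, 2008.
Tolling adds 75 days: May 31, 2008 + 75 days = August 14, 2008.
August 14, 2008 is a listed holiday. The next qualifying day is August 15, 2008.
The deadline is August 15, 2008; the filing on August 12, 2008 is on or before that date.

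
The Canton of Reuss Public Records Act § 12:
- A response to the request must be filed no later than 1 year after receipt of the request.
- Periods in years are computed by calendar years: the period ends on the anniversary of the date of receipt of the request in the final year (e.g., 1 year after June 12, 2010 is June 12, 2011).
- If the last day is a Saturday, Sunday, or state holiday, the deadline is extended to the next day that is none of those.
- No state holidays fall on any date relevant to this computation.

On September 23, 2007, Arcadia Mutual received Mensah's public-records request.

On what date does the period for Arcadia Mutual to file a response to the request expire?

1 year after September 23, 2007 is September 23, 2008.
September 23, 2008 is a Tuesday and not a state holiday, so no extension applies.

September 23, 2008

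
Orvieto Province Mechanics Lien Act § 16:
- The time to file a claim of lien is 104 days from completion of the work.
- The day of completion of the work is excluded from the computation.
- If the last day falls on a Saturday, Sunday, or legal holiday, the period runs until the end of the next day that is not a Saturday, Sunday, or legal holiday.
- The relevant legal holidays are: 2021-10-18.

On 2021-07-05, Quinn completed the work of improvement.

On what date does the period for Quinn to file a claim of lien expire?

104 days after 2021-07-05 is October 17, 2021.
October 17, 2021 is Sunday; October 18, 2021 is a listed holiday. The next qualifying day is October 19, 2021.

October 19, 2021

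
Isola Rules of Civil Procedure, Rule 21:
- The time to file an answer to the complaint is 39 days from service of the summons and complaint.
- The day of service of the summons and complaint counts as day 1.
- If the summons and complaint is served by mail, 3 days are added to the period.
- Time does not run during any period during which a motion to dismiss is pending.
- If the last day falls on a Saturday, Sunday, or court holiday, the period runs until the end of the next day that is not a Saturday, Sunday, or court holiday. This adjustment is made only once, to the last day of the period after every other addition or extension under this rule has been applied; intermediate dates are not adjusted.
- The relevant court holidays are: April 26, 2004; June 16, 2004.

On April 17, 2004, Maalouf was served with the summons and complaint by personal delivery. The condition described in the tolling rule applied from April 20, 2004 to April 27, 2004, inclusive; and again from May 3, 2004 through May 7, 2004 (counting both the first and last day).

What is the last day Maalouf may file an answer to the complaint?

June 7, 2004

Counting April 17, 2004 as day 1, day 39 is May 25, 2004.
Service was not by mail, so no mail extension applies.
From April 20, 2004 through April 27, 2004 inclusive is 8 days; tolling adds 8 days: May 25, 2004 + 8 days = June 2, 2004.
From May 3, 2004 through May 7, 2004 inclusive is 5 days; tolling adds 5 days: June 2, 2004 + 5 days = June 7, 2004.
June 7, 2004 is a Monday and not a court holiday, so no extension applies.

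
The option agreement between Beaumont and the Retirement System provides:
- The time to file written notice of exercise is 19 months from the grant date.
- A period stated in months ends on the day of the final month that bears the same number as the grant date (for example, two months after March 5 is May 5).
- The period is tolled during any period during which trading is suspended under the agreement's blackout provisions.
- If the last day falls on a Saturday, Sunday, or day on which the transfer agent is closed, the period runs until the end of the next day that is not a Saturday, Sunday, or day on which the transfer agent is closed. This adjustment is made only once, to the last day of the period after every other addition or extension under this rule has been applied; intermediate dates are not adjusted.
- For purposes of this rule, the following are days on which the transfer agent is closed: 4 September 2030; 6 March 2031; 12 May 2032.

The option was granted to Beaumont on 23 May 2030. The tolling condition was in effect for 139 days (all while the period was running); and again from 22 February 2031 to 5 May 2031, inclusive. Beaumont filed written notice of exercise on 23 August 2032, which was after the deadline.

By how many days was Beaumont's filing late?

19 months after 23 May 2030 is December 23, 2031.
Tolling adds 139 days: December 23, 2031 + 139 days = May 10, 2032.
From February 22, 2031 through May 5, 2031 inclusive is 73 days; tolling adds 73 days: May 10, 2032 + 73 days = July 22, 2032.
July 22, 2032 is a Thursday and not a day on which the transfer agent is closed, so no extension applies.
The deadline is July 22, 2032; from July 22, 2032 to August 23, 2032 is 32 days.

32 days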